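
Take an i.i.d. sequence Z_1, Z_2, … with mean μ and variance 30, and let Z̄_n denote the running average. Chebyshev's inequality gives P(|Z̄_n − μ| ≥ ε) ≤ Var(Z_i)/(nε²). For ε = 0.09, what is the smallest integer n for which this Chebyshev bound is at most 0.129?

28711

Require 30/(n·0.09²) ≤ 0.129, i.e. n ≥ 30/(0.129·0.09²) = 28710.881.
The smallest integer n is 28711.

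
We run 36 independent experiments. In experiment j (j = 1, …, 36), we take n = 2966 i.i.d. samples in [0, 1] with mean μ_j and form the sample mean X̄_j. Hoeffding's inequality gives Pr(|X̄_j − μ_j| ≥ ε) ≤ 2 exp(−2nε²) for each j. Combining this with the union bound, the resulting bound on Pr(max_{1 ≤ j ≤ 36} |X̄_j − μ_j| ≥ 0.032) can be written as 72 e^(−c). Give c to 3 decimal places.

6.074

Union bound over the 36 events: Pr(max_{1 ≤ j ≤ 36} |X̄_j − μ_j| ≥ 0.032) ≤ 36·2·exp(−2nε²) = 72 exp(−2·2966·0.032²).
So c = 2·2966·0.032² = 6.0744.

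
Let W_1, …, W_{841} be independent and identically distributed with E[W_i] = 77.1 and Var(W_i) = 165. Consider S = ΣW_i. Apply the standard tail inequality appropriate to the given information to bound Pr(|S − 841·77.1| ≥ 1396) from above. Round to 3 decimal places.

0.071

With mean and variance of each term known, Chebyshev's inequality bounds the deviation of the sum (or sample mean).
Var(S) = n·Var(W_i) = 841·165 = 138765.
Chebyshev: Pr(|S − 841·77.1| ≥ 1396) ≤ Var(S)/1396² = 138765/1948816 = 0.0712.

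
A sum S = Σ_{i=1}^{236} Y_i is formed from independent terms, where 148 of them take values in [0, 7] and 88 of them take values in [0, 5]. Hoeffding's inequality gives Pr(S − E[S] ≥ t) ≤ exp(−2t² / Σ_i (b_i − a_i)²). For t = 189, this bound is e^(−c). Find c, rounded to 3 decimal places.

Σ(b_i − a_i)² = 148·7² + 88·5² = 9452.
c = 2t² / 9452 = 2·189² / 9452 = 7.5584.

7.558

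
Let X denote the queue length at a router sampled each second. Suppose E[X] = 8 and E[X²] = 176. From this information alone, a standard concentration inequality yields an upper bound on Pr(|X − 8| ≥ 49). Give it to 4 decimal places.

0.0466

The first two moments determine the variance, so Chebyshev's inequality is the sharpest standard bound available.
Var(X) = E[X²] − (E[X])² = 176 − 64 = 112.
Chebyshev's inequality: Pr(|X − μ| ≥ t) ≤ Var(X)/t² = 112/2401 = 0.0466.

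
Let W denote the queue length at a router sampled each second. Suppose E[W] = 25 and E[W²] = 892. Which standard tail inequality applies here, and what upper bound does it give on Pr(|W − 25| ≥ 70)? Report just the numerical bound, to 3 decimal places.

0.054

The first two moments determine the variance, so Chebyshev's inequality is the sharpest standard bound available.
Var(W) = E[W²] − (E[W])² = 892 − 625 = 267.
Chebyshev's inequality: Pr(|W − μ| ≥ t) ≤ Var(W)/t² = 267/4900 = 0.0545.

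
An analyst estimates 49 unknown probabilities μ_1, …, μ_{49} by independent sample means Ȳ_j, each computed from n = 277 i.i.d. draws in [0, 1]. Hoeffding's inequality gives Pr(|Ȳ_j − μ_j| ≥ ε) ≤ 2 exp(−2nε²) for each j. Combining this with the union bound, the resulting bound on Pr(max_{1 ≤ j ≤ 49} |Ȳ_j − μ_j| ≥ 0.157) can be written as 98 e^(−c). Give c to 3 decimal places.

Union bound over the 49 events: Pr(max_{1 ≤ j ≤ 49} |Ȳ_j − μ_j| ≥ 0.157) ≤ 49·2·exp(−2nε²) = 98 exp(−2·277·0.157²).
So c = 2·277·0.157² = 13.6555.

13.656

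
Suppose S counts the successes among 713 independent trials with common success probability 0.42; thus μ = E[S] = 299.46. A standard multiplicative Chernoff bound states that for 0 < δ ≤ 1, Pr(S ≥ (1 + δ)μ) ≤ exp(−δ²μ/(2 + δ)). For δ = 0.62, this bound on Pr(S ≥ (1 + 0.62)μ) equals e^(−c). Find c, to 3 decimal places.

c = δ²μ/(2 + δ) = 0.62²·299.46/(2 + 0.62) = 43.9360.

43.936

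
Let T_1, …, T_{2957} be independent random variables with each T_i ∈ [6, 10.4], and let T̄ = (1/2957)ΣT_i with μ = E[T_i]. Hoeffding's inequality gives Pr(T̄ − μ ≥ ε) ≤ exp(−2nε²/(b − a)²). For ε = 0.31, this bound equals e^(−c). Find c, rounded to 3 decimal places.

29.356

c = 2nε²/(b − a)² = 2·2957·0.31² / 4.4² = 29.3562.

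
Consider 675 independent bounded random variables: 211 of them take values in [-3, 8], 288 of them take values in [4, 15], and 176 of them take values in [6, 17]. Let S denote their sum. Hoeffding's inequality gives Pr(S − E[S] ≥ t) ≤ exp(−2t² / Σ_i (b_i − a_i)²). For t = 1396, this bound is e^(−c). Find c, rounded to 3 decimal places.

47.721

Σ(b_i − a_i)² = 211·11² + 288·11² + 176·11² = 81675.
c = 2t² / 81675 = 2·1396² / 81675 = 47.7212.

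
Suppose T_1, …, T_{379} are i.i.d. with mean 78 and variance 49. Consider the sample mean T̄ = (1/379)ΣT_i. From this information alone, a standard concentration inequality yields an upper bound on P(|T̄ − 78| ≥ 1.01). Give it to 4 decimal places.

0.1267

With mean and variance of each term known, Chebyshev's inequality bounds the deviation of the sum (or sample mean).
Var(T̄) = Var(T_i)/n = 49/379 = 0.12929.
Chebyshev: P(|T̄ − 78| ≥ 1.01) ≤ Var(T̄)/(1.01)² = 49/(379·1.01²) = 0.1267.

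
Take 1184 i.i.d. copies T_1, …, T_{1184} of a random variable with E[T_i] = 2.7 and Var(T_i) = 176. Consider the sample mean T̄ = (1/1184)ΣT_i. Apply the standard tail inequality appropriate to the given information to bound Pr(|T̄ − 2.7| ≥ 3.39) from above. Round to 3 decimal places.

0.013

With mean and variance of each term known, Chebyshev's inequality bounds the deviation of the sum (or sample mean).
Var(T̄) = Var(T_i)/n = 176/1184 = 0.14865.
Chebyshev: Pr(|T̄ − 2.7| ≥ 3.39) ≤ Var(T̄)/(3.39)² = 176/(1184·3.39²) = 0.0129.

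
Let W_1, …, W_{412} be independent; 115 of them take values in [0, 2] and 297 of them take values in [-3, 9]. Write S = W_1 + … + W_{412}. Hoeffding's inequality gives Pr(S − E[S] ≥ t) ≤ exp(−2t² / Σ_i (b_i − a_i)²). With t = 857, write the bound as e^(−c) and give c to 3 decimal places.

33.980

Σ(b_i − a_i)² = 115·2² + 297·12² = 43228.
c = 2t² / 43228 = 2·857² / 43228 = 33.9802.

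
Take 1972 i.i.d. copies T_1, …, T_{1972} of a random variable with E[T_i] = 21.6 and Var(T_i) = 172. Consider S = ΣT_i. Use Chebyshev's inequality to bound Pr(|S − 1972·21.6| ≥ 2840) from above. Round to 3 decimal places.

Var(S) = n·Var(T_i) = 1972·172 = 339184.
Chebyshev: Pr(|S − 1972·21.6| ≥ 2840) ≤ Var(S)/2840² = 339184/8065600 = 0.0421.

0.042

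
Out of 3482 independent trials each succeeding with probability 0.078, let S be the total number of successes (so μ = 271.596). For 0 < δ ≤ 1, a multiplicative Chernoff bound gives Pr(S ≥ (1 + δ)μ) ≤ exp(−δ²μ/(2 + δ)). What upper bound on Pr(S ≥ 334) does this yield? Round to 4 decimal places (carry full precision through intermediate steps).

Write 334 = (1 + δ)μ, so δ = 334/271.596 − 1 = 0.2297677…
Then the exponent is δ²μ/(2 + δ) = (334 − μ)² / (μ·(2 + δ)) = 6.430457.
Bound = exp(−6.430457) = 0.00161.

0.0016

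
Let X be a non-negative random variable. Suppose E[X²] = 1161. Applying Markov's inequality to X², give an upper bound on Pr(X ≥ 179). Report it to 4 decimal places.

0.0362

Since X ≥ 0, the event {X ≥ 179} is the same as {X² ≥ 32041}.
Markov's inequality applied to X² gives Pr(X² ≥ 32041) ≤ E[X²]/32041 = 1161/32041 = 0.0362.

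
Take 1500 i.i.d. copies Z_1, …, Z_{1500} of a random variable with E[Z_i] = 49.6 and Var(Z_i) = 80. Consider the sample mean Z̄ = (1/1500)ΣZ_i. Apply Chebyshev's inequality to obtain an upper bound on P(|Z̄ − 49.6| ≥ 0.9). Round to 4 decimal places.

Var(Z̄) = Var(Z_i)/n = 80/1500 = 0.053333.
Chebyshev: P(|Z̄ − 49.6| ≥ 0.9) ≤ Var(Z̄)/(0.9)² = 80/(1500·0.9²) = 0.0658.

0.0658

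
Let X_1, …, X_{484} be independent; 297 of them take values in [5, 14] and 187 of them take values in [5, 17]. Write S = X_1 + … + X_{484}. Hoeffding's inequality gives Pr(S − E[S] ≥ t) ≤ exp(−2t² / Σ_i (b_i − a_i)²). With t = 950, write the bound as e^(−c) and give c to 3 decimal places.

35.403

Σ(b_i − a_i)² = 297·9² + 187·12² = 50985.
c = 2t² / 50985 = 2·950² / 50985 = 35.4026.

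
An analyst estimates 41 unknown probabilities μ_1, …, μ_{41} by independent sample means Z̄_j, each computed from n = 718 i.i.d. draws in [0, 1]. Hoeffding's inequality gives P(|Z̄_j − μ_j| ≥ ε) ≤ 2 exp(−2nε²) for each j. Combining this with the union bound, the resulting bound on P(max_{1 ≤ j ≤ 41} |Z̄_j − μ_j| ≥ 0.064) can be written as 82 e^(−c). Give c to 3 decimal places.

5.882

Union bound over the 41 events: P(max_{1 ≤ j ≤ 41} |Z̄_j − μ_j| ≥ 0.064) ≤ 41·2·exp(−2nε²) = 82 exp(−2·718·0.064²).
So c = 2·718·0.064² = 5.8819.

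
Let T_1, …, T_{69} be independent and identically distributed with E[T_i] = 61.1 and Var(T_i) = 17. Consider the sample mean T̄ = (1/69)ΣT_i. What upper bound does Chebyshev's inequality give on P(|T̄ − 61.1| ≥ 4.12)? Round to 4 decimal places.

0.0145

Var(T̄) = Var(T_i)/n = 17/69 = 0.24638.
Chebyshev: P(|T̄ − 61.1| ≥ 4.12) ≤ Var(T̄)/(4.12)² = 17/(69·4.12²) = 0.0145.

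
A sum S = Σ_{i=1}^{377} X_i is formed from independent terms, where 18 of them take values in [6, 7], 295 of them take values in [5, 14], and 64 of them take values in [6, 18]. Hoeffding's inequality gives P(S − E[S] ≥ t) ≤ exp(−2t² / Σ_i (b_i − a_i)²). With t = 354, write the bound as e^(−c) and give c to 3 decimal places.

7.565

Σ(b_i − a_i)² = 18·1² + 295·9² + 64·12² = 33129.
c = 2t² / 33129 = 2·354² / 33129 = 7.5653.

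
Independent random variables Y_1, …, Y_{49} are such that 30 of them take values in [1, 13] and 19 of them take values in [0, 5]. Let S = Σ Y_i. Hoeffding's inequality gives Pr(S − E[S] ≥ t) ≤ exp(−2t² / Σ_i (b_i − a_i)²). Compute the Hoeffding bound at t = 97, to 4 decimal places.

Σ(b_i − a_i)² = 30·12² + 19·5² = 4795.
Exponent = 2·97² / 4795 = 3.92450.
Bound = exp(−3.92450) = 0.01975.

0.0198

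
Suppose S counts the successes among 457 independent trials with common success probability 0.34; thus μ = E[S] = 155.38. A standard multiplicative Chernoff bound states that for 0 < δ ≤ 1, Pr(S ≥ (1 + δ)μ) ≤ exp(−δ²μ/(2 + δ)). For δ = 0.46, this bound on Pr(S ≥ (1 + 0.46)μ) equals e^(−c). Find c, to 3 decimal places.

13.365

c = δ²μ/(2 + δ) = 0.46²·155.38/(2 + 0.46) = 13.3652.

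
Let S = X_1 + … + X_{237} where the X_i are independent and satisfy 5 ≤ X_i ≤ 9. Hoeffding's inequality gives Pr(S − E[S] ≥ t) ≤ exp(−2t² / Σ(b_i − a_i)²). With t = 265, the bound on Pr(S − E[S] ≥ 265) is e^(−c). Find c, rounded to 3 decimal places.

37.039

Σ(b_i − a_i)² = 237·(4)² = 3792.
c = 2t²/3792 = 2·265²/3792 = 37.0385.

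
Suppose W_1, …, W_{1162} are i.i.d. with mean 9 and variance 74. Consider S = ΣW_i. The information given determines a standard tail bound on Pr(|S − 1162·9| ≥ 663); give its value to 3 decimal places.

0.196

With mean and variance of each term known, Chebyshev's inequality bounds the deviation of the sum (or sample mean).
Var(S) = n·Var(W_i) = 1162·74 = 85988.
Chebyshev: Pr(|S − 1162·9| ≥ 663) ≤ Var(S)/663² = 85988/439569 = 0.1956.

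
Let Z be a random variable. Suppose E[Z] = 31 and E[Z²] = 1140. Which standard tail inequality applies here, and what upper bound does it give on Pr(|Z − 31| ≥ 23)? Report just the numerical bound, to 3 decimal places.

The first two moments determine the variance, so Chebyshev's inequality is the sharpest standard bound available.
Var(Z) = E[Z²] − (E[Z])² = 1140 − 961 = 179.
Chebyshev's inequality: Pr(|Z − μ| ≥ t) ≤ Var(Z)/t² = 179/529 = 0.3384.

0.338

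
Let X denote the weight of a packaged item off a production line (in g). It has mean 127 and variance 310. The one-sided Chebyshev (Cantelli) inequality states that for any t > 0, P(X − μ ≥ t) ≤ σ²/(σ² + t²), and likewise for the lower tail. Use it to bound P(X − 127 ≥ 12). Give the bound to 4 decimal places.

0.6828

Here σ² = 310 and t = 12, so σ² + t² = 454.
Cantelli's bound: 310/454 = 0.6828.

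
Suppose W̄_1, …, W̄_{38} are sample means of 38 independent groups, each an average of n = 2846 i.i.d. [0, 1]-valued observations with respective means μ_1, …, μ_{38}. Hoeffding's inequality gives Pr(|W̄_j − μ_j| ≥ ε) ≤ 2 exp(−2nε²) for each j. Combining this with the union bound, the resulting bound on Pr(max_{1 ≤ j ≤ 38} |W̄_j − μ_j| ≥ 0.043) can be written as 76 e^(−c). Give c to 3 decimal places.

Union bound over the 38 events: Pr(max_{1 ≤ j ≤ 38} |W̄_j − μ_j| ≥ 0.043) ≤ 38·2·exp(−2nε²) = 76 exp(−2·2846·0.043²).
So c = 2·2846·0.043² = 10.5245.

10.525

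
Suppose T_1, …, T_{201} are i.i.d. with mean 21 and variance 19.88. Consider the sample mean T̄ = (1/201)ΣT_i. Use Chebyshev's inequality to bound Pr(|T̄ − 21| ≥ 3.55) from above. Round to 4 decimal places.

Var(T̄) = Var(T_i)/n = 19.88/201 = 0.098905.
Chebyshev: Pr(|T̄ − 21| ≥ 3.55) ≤ Var(T̄)/(3.55)² = 19.88/(201·3.55²) = 0.0078.

0.0078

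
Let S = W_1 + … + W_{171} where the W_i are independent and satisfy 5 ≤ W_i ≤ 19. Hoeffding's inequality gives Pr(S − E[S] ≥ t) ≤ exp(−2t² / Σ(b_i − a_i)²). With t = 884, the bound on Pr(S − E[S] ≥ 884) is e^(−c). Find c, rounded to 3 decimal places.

46.632

Σ(b_i − a_i)² = 171·(14)² = 33516.
c = 2t²/33516 = 2·884²/33516 = 46.6318.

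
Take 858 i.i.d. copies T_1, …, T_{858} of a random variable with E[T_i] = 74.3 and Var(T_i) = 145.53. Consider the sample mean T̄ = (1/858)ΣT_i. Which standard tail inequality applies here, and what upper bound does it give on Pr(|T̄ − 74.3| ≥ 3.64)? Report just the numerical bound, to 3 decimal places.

0.013

With mean and variance of each term known, Chebyshev's inequality bounds the deviation of the sum (or sample mean).
Var(T̄) = Var(T_i)/n = 145.53/858 = 0.16962.
Chebyshev: Pr(|T̄ − 74.3| ≥ 3.64) ≤ Var(T̄)/(3.64)² = 145.53/(858·3.64²) = 0.0128.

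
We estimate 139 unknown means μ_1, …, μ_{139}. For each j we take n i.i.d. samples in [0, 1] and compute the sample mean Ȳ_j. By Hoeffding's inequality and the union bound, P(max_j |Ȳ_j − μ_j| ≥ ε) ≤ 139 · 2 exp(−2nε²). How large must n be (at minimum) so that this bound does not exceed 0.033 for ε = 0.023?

Need 2·139·exp(−2nε²) ≤ 0.033, i.e. exp(−2nε²) ≤ 0.033/278.
So 2nε² ≥ ln(278/0.033) = 9.038869.
Hence n ≥ 9.038869/(2·0.023²) = 8543.354.
The smallest integer n is 8544.

8544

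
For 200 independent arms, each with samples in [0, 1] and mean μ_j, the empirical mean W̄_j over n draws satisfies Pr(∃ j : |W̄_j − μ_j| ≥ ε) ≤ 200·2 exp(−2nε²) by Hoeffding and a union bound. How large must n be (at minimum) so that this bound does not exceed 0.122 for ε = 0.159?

161

Need 2·200·exp(−2nε²) ≤ 0.122, i.e. exp(−2nε²) ≤ 0.122/400.
So 2nε² ≥ ln(400/0.122) = 8.095199.
Hence n ≥ 8.095199/(2·0.159²) = 160.104.
The smallest integer n is 161.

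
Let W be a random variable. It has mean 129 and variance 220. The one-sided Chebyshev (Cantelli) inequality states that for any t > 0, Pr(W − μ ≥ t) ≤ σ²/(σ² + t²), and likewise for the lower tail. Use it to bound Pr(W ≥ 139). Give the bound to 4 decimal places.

Here σ² = 220 and t = 10, so σ² + t² = 320.
Cantelli's bound: 220/320 = 0.6875.

0.6875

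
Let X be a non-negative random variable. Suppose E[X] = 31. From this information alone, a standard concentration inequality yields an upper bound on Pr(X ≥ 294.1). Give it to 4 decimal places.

Only the mean of a non-negative variable is known, so Markov's inequality is the applicable tail bound.
Markov's inequality: for a non-negative random variable, Pr(X ≥ a) ≤ E[X]/a.
Here E[X] = 31 and a = 294.1, so the bound is 31/294.1 = 0.1054.

0.1054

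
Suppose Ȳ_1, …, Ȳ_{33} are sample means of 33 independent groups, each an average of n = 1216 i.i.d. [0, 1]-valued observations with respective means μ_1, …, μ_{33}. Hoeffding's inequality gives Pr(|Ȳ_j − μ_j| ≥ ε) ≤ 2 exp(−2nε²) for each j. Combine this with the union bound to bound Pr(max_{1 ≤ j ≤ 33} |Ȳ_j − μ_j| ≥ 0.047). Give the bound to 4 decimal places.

0.3065

Per-experiment Hoeffding bound: 2·exp(−2·1216·0.047²) = 2·exp(−5.37229) = 0.009287.
Union bound over 33 events: 33·0.009287 = 0.30647.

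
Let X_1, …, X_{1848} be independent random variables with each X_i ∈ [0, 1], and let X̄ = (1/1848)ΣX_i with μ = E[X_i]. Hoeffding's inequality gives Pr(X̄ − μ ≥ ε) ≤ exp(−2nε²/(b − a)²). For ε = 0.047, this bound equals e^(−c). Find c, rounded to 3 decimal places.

8.164

c = 2nε²/(b − a)² = 2·1848·0.047² / 1² = 8.1645.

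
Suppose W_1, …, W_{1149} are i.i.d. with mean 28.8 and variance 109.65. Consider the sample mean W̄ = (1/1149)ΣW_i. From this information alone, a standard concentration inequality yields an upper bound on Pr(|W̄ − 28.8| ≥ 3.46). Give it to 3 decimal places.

0.008

With mean and variance of each term known, Chebyshev's inequality bounds the deviation of the sum (or sample mean).
Var(W̄) = Var(W_i)/n = 109.65/1149 = 0.095431.
Chebyshev: Pr(|W̄ − 28.8| ≥ 3.46) ≤ Var(W̄)/(3.46)² = 109.65/(1149·3.46²) = 0.0080.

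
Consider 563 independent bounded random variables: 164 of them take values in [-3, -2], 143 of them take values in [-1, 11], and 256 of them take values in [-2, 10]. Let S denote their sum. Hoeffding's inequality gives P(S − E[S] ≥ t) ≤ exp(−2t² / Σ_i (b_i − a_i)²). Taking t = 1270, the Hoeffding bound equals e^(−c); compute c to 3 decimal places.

Σ(b_i − a_i)² = 164·1² + 143·12² + 256·12² = 57620.
c = 2t² / 57620 = 2·1270² / 57620 = 55.9840.

55.984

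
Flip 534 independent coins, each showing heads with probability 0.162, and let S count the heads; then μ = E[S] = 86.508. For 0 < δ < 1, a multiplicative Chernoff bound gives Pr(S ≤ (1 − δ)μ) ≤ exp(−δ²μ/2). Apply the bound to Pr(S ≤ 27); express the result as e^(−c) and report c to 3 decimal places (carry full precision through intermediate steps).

20.467

Write 27 = (1 − δ)μ, so δ = 1 − 27/86.508 = 0.6878901…
Then the exponent is δ²μ/2 = (μ − 27)²/(2μ) = 20.467483.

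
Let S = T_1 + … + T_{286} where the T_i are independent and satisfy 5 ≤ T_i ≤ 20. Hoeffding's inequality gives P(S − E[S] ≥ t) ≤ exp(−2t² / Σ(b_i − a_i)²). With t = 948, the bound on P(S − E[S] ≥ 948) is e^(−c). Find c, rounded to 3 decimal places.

Σ(b_i − a_i)² = 286·(15)² = 64350.
c = 2t²/64350 = 2·948²/64350 = 27.9317.

27.932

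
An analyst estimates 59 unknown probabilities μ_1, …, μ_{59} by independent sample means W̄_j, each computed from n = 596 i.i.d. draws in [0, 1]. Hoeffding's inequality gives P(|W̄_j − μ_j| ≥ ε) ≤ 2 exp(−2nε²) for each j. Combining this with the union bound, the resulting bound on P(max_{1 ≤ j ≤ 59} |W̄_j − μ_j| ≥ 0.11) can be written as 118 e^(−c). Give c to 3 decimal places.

14.423

Union bound over the 59 events: P(max_{1 ≤ j ≤ 59} |W̄_j − μ_j| ≥ 0.11) ≤ 59·2·exp(−2nε²) = 118 exp(−2·596·0.11²).
So c = 2·596·0.11² = 14.4232.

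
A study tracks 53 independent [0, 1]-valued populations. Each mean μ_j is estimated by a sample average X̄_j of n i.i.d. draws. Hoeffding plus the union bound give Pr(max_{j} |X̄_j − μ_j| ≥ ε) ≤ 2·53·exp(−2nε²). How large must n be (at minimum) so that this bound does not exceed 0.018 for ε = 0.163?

164

Need 2·53·exp(−2nε²) ≤ 0.018, i.e. exp(−2nε²) ≤ 0.018/106.
So 2nε² ≥ ln(106/0.018) = 8.680823.
Hence n ≥ 8.680823/(2·0.163²) = 163.364.
The smallest integer n is 164.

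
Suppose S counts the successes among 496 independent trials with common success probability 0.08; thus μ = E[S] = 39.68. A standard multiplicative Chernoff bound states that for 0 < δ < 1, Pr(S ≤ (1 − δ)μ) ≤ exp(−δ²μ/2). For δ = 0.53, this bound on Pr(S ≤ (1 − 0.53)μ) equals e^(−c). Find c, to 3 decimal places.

5.573

c = δ²μ/2 = 0.53²·39.68/2 = 5.5731.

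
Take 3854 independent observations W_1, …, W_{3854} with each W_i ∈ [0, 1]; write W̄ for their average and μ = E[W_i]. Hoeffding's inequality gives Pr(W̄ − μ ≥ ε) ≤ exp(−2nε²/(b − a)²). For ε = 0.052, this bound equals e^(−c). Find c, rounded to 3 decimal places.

20.842

c = 2nε²/(b − a)² = 2·3854·0.052² / 1² = 20.8424.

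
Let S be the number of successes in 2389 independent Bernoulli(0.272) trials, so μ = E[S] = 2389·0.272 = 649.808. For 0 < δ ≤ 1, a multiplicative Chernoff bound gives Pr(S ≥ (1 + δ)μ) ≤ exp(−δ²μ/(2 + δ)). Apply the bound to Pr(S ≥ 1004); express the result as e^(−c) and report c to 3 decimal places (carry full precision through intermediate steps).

Write 1004 = (1 + δ)μ, so δ = 1004/649.808 − 1 = 0.5450718…
Then the exponent is δ²μ/(2 + δ) = (1004 − μ)² / (μ·(2 + δ)) = 75.856431.

75.856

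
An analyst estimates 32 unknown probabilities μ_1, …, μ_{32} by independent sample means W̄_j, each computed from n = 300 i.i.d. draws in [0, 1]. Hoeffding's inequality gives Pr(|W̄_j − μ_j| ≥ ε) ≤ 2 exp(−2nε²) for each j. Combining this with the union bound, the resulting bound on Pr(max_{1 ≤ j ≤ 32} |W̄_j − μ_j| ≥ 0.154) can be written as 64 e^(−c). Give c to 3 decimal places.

Union bound over the 32 events: Pr(max_{1 ≤ j ≤ 32} |W̄_j − μ_j| ≥ 0.154) ≤ 32·2·exp(−2nε²) = 64 exp(−2·300·0.154²).
So c = 2·300·0.154² = 14.2296.

14.230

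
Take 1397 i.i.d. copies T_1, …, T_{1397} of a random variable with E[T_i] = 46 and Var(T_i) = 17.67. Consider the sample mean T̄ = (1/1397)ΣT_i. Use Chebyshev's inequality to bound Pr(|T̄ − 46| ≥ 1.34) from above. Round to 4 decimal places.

Var(T̄) = Var(T_i)/n = 17.67/1397 = 0.012649.
Chebyshev: Pr(|T̄ − 46| ≥ 1.34) ≤ Var(T̄)/(1.34)² = 17.67/(1397·1.34²) = 0.0070.

0.0070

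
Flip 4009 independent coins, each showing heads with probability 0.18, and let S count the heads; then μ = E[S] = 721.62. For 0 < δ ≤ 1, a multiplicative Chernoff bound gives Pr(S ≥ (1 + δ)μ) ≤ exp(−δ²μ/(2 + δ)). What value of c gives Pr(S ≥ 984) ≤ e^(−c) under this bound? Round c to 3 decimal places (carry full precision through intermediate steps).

40.363

Write 984 = (1 + δ)μ, so δ = 984/721.62 − 1 = 0.3635986…
Then the exponent is δ²μ/(2 + δ) = (984 − μ)² / (μ·(2 + δ)) = 40.362604.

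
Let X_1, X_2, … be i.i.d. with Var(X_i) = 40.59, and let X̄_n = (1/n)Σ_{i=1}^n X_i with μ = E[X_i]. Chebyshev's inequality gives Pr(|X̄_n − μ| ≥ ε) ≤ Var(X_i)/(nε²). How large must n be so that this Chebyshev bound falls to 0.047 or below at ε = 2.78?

112

Require 40.59/(n·2.78²) ≤ 0.047, i.e. n ≥ 40.59/(0.047·2.78²) = 111.746.
The smallest integer n is 112.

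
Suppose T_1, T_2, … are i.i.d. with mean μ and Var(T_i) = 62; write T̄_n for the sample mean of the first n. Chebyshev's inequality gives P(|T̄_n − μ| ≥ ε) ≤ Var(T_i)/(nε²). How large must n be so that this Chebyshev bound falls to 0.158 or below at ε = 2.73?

53

Require 62/(n·2.73²) ≤ 0.158, i.e. n ≥ 62/(0.158·2.73²) = 52.651.
The smallest integer n is 53.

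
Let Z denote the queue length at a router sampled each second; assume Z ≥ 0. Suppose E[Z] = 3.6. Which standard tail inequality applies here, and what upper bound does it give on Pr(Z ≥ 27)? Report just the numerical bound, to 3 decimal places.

0.133

Only the mean of a non-negative variable is known, so Markov's inequality is the applicable tail bound.
Markov's inequality: for a non-negative random variable, Pr(Z ≥ a) ≤ E[Z]/a.
Here E[Z] = 3.6 and a = 27, so the bound is 3.6/27 = 0.1333.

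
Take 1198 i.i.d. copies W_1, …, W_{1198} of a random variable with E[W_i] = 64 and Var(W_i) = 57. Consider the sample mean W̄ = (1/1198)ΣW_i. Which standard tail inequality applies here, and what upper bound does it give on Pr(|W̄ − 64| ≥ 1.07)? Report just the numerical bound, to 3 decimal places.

With mean and variance of each term known, Chebyshev's inequality bounds the deviation of the sum (or sample mean).
Var(W̄) = Var(W_i)/n = 57/1198 = 0.047579.
Chebyshev: Pr(|W̄ − 64| ≥ 1.07) ≤ Var(W̄)/(1.07)² = 57/(1198·1.07²) = 0.0416.

0.042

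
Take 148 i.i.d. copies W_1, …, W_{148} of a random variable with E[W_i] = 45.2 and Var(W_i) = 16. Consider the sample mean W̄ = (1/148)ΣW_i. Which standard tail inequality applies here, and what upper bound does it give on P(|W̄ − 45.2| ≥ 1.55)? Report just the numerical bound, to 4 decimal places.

With mean and variance of each term known, Chebyshev's inequality bounds the deviation of the sum (or sample mean).
Var(W̄) = Var(W_i)/n = 16/148 = 0.10811.
Chebyshev: P(|W̄ − 45.2| ≥ 1.55) ≤ Var(W̄)/(1.55)² = 16/(148·1.55²) = 0.0450.

0.0450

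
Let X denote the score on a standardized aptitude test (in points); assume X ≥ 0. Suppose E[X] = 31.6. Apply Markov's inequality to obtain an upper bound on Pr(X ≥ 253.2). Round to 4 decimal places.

Markov's inequality: for a non-negative random variable, Pr(X ≥ a) ≤ E[X]/a.
Here E[X] = 31.6 and a = 253.2, so the bound is 31.6/253.2 = 0.1248.

0.1248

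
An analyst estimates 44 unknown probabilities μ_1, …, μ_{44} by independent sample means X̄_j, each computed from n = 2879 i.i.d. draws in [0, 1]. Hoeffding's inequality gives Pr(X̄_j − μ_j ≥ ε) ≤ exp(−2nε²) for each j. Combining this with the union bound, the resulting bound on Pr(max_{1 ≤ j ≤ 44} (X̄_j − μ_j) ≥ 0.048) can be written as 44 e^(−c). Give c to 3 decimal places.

Union bound over the 44 events: Pr(max_{1 ≤ j ≤ 44} (X̄_j − μ_j) ≥ 0.048) ≤ 44·exp(−2nε²) = 44 exp(−2·2879·0.048²).
So c = 2·2879·0.048² = 13.2664.

13.266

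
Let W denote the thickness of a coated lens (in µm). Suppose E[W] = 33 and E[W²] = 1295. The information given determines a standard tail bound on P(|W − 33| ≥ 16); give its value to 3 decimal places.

0.805

The first two moments determine the variance, so Chebyshev's inequality is the sharpest standard bound available.
Var(W) = E[W²] − (E[W])² = 1295 − 1089 = 206.
Chebyshev's inequality: P(|W − μ| ≥ t) ≤ Var(W)/t² = 206/256 = 0.8047.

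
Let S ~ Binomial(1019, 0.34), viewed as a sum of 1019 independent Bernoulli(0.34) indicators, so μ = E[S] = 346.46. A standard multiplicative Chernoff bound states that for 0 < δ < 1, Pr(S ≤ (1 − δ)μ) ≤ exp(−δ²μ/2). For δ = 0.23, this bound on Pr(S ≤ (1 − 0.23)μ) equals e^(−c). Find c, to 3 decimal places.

c = δ²μ/2 = 0.23²·346.46/2 = 9.1639.

9.164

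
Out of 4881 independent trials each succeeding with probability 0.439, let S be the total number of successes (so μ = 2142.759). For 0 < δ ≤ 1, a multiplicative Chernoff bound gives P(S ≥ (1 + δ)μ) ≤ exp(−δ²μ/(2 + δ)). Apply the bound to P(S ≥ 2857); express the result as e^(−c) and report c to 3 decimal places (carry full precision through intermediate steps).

102.033

Write 2857 = (1 + δ)μ, so δ = 2857/2142.759 − 1 = 0.3333277…
Then the exponent is δ²μ/(2 + δ) = (2857 − μ)² / (μ·(2 + δ)) = 102.032959.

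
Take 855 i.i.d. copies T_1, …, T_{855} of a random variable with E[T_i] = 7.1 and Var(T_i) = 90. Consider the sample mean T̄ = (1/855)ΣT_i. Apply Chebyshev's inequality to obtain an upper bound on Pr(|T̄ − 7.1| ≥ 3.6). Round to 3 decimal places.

Var(T̄) = Var(T_i)/n = 90/855 = 0.10526.
Chebyshev: Pr(|T̄ − 7.1| ≥ 3.6) ≤ Var(T̄)/(3.6)² = 90/(855·3.6²) = 0.0081.

0.008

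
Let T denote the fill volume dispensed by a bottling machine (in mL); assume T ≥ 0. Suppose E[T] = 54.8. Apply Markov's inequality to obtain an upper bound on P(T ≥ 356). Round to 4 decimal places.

Markov's inequality: for a non-negative random variable, P(T ≥ a) ≤ E[T]/a.
Here E[T] = 54.8 and a = 356, so the bound is 54.8/356 = 0.1539.

0.1539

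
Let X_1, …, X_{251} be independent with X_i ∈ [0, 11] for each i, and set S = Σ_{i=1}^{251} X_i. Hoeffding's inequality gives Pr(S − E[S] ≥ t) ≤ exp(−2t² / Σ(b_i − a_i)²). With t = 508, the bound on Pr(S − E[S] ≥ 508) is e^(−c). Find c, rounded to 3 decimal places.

Σ(b_i − a_i)² = 251·(11)² = 30371.
c = 2t²/30371 = 2·508²/30371 = 16.9941.

16.994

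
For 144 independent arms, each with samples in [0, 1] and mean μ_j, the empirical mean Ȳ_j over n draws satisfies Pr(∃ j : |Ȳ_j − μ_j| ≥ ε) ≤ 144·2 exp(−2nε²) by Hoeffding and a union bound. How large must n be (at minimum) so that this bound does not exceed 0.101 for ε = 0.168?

141

Need 2·144·exp(−2nε²) ≤ 0.101, i.e. exp(−2nε²) ≤ 0.101/288.
So 2nε² ≥ ln(288/0.101) = 7.955595.
Hence n ≥ 7.955595/(2·0.168²) = 140.937.
The smallest integer n is 141.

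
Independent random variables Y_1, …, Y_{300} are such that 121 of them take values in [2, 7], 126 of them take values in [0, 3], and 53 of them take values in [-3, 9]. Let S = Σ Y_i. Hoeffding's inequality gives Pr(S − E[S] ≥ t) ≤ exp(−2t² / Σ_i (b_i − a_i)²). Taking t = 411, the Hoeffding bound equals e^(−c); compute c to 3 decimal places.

28.653

Σ(b_i − a_i)² = 121·5² + 126·3² + 53·12² = 11791.
c = 2t² / 11791 = 2·411² / 11791 = 28.6525.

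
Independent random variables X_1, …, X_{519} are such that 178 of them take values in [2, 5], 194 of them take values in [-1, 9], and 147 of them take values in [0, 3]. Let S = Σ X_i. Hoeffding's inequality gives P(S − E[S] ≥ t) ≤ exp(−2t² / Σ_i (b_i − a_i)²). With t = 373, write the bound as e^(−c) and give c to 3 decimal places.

12.464

Σ(b_i − a_i)² = 178·3² + 194·10² + 147·3² = 22325.
c = 2t² / 22325 = 2·373² / 22325 = 12.4640.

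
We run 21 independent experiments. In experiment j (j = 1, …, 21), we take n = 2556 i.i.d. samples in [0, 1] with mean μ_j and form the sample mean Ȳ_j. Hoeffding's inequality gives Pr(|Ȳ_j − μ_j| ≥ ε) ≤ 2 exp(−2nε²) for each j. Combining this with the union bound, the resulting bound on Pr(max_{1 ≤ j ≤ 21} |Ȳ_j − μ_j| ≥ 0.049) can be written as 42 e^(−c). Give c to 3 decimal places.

12.274

Union bound over the 21 events: Pr(max_{1 ≤ j ≤ 21} |Ȳ_j − μ_j| ≥ 0.049) ≤ 21·2·exp(−2nε²) = 42 exp(−2·2556·0.049²).
So c = 2·2556·0.049² = 12.2739.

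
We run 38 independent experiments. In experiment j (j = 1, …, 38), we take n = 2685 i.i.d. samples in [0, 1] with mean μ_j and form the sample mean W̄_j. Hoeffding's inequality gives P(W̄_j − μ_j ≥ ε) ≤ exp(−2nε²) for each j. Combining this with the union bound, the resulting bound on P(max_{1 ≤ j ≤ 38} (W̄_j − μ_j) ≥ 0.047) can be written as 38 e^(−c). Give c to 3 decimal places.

Union bound over the 38 events: P(max_{1 ≤ j ≤ 38} (W̄_j − μ_j) ≥ 0.047) ≤ 38·exp(−2nε²) = 38 exp(−2·2685·0.047²).
So c = 2·2685·0.047² = 11.8623.

11.862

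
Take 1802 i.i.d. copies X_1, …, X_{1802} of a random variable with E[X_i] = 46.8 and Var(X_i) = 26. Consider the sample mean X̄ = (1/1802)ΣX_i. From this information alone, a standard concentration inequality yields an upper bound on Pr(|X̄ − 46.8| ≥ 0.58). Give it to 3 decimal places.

0.043

With mean and variance of each term known, Chebyshev's inequality bounds the deviation of the sum (or sample mean).
Var(X̄) = Var(X_i)/n = 26/1802 = 0.014428.
Chebyshev: Pr(|X̄ − 46.8| ≥ 0.58) ≤ Var(X̄)/(0.58)² = 26/(1802·0.58²) = 0.0429.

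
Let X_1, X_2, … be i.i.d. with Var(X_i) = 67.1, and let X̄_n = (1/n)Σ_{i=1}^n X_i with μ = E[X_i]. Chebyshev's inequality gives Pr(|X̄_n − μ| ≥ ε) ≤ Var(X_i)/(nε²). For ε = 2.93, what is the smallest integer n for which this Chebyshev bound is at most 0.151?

52

Require 67.1/(n·2.93²) ≤ 0.151, i.e. n ≥ 67.1/(0.151·2.93²) = 51.762.
The smallest integer n is 52.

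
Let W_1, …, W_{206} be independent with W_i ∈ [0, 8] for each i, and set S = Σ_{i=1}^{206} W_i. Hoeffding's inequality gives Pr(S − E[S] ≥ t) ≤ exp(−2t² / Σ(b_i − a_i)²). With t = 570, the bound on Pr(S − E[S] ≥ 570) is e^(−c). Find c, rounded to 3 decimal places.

49.287

Σ(b_i − a_i)² = 206·(8)² = 13184.
c = 2t²/13184 = 2·570²/13184 = 49.2870.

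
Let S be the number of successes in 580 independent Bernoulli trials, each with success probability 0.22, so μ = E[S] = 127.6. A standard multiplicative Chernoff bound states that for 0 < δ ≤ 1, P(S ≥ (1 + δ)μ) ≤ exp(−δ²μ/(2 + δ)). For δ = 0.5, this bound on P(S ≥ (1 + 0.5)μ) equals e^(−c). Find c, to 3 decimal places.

12.760

c = δ²μ/(2 + δ) = 0.5²·127.6/(2 + 0.5) = 12.7600.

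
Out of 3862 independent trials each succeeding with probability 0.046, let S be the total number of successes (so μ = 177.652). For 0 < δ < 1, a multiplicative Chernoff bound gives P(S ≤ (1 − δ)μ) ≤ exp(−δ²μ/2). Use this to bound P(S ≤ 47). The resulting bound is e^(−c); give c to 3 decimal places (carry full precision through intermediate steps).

48.043

Write 47 = (1 − δ)μ, so δ = 1 − 47/177.652 = 0.7354378…
Then the exponent is δ²μ/2 = (μ − 47)²/(2μ) = 48.043211.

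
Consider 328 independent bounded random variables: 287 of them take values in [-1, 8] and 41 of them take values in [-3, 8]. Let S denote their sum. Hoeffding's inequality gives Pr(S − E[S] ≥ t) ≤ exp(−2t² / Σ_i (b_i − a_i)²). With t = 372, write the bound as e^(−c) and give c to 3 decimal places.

9.812

Σ(b_i − a_i)² = 287·9² + 41·11² = 28208.
c = 2t² / 28208 = 2·372² / 28208 = 9.8117.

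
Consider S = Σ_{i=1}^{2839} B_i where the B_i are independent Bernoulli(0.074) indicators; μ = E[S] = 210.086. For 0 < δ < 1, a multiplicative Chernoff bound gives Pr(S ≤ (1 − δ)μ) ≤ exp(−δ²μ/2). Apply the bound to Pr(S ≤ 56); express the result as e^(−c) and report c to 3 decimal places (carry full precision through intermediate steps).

56.507

Write 56 = (1 − δ)μ, so δ = 1 − 56/210.086 = 0.7334425…
Then the exponent is δ²μ/2 = (μ − 56)²/(2μ) = 56.506610.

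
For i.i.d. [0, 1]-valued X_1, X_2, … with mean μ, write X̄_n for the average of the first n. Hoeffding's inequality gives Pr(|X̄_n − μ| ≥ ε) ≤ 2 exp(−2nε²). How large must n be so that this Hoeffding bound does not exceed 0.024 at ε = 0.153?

Require 2·exp(−2nε²) ≤ 0.024, i.e. 2nε² ≥ ln(2/0.024) = 4.422849.
So n ≥ 4.422849 / (2·0.153²) = 94.469.
The smallest integer n is 95.

95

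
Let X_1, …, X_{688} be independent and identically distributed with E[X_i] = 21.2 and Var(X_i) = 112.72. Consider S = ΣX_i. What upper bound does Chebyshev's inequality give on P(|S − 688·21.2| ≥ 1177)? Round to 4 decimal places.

0.0560

Var(S) = n·Var(X_i) = 688·112.72 = 77551.36.
Chebyshev: P(|S − 688·21.2| ≥ 1177) ≤ Var(S)/1177² = 77551.36/1385329 = 0.0560.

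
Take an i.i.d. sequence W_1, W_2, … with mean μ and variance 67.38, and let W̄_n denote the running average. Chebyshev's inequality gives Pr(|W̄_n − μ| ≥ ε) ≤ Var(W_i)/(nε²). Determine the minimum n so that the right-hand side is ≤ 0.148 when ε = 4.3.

Require 67.38/(n·4.3²) ≤ 0.148, i.e. n ≥ 67.38/(0.148·4.3²) = 24.623.
The smallest integer n is 25.

25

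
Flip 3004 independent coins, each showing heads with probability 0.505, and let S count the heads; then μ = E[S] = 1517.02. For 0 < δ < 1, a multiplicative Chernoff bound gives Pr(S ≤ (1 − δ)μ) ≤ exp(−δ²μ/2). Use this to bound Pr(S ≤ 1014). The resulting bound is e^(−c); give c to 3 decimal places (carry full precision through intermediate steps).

Write 1014 = (1 − δ)μ, so δ = 1 − 1014/1517.02 = 0.3315843…
Then the exponent is δ²μ/2 = (μ − 1014)²/(2μ) = 83.396765.

83.397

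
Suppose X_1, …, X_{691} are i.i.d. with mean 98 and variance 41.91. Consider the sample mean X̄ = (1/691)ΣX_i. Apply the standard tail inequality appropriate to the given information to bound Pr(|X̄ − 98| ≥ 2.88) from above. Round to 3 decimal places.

With mean and variance of each term known, Chebyshev's inequality bounds the deviation of the sum (or sample mean).
Var(X̄) = Var(X_i)/n = 41.91/691 = 0.060651.
Chebyshev: Pr(|X̄ − 98| ≥ 2.88) ≤ Var(X̄)/(2.88)² = 41.91/(691·2.88²) = 0.0073.

0.007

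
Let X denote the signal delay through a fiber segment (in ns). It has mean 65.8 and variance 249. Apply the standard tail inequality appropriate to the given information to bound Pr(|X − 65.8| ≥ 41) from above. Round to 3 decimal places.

0.148

Mean and variance are known, so Chebyshev's inequality applies.
Chebyshev: Pr(|X − μ| ≥ t) ≤ Var(X)/t².
Bound = 249 / 1681 = 0.1481.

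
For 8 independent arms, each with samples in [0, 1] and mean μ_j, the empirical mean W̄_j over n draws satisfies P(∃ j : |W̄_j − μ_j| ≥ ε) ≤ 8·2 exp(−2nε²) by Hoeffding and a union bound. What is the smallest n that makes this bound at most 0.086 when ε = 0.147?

121

Need 2·8·exp(−2nε²) ≤ 0.086, i.e. exp(−2nε²) ≤ 0.086/16.
So 2nε² ≥ ln(16/0.086) = 5.225997.
Hence n ≥ 5.225997/(2·0.147²) = 120.922.
The smallest integer n is 121.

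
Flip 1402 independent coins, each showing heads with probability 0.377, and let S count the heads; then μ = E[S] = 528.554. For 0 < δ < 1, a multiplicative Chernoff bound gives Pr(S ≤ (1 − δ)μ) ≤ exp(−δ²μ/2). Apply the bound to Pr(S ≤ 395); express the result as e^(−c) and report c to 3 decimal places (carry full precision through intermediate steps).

16.873

Write 395 = (1 − δ)μ, so δ = 1 − 395/528.554 = 0.2526781…
Then the exponent is δ²μ/2 = (μ − 395)²/(2μ) = 16.873083.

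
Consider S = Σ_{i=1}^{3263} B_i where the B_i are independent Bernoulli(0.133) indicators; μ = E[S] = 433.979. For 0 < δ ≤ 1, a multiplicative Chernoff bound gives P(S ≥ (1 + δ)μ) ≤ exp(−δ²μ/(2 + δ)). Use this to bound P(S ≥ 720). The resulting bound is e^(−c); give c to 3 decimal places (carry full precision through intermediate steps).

70.892

Write 720 = (1 + δ)μ, so δ = 720/433.979 − 1 = 0.6590665…
Then the exponent is δ²μ/(2 + δ) = (720 − μ)² / (μ·(2 + δ)) = 70.892115.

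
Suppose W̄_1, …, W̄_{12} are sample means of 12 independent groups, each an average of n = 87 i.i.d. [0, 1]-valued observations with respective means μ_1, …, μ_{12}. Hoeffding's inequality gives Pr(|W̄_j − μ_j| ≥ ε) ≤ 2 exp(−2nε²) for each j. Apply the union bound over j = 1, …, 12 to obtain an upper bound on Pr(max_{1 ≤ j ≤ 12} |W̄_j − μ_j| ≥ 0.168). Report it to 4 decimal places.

0.1768

Per-experiment Hoeffding bound: 2·exp(−2·87·0.168²) = 2·exp(−4.91098) = 0.014731.
Union bound over 12 events: 12·0.014731 = 0.17677.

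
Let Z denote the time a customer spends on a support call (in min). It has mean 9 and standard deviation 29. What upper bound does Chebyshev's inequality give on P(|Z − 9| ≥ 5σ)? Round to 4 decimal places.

0.0400

Chebyshev: P(|Z − μ| ≥ t) ≤ Var(Z)/t².
Var(Z) = σ² = 29² = 841.
t = 5·29 = 145.
Bound = 841 / 21025 = 0.0400.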